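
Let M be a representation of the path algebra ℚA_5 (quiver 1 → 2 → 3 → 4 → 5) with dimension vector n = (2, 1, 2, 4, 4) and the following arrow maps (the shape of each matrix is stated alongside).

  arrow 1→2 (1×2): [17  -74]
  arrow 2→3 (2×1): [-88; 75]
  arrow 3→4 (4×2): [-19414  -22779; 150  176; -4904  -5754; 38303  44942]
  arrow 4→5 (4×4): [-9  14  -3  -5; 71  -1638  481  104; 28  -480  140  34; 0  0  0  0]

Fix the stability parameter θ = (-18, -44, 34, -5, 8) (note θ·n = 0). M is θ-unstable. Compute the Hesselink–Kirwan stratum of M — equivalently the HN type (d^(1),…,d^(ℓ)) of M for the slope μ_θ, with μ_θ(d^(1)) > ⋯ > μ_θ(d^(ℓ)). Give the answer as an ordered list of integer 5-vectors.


Via rank(M_{q-1}∘⋯∘M_p): M ≅ I[1,1], I[1,5], I[3,5], I[4,4]^2, I[5,5]^2.
μ_θ-semistable layers: μ^(1)=37/3; μ^(2)=8; μ^(3)=-5; μ^(4)=-18; μ^(5)=-31

((0, 0, 2, 2, 2); (0, 0, 0, 0, 2); (0, 0, 0, 2, 0); (1, 0, 0, 0, 0); (1, 1, 0, 0, 0))


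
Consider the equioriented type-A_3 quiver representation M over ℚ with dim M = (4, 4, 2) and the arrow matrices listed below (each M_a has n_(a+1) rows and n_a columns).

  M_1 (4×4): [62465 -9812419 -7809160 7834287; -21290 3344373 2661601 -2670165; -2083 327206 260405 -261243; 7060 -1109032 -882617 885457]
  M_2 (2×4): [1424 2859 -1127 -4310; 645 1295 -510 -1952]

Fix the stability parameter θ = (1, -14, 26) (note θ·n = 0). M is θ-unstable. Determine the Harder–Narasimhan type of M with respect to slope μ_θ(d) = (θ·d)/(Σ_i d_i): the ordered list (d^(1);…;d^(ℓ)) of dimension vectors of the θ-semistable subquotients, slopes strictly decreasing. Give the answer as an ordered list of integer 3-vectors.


Interval decomposition of M: I[1,2]^2, I[1,3]^2.
HN type (ℓ=2): μ^(1)=26; μ^(2)=-13/2

((0, 0, 2); (4, 4, 0))


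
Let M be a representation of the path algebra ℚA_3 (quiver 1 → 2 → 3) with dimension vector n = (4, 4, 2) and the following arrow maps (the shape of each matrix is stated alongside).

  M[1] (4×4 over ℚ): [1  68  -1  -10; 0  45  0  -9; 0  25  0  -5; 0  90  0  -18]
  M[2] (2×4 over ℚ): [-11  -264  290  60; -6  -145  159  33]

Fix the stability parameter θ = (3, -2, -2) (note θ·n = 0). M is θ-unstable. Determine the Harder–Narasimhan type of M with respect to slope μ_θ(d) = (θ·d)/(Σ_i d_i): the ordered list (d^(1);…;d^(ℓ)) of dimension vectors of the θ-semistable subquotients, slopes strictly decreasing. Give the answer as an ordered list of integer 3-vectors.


Barcode: M ≅ I[1,1]^2, I[1,2], I[1,3], I[2,2], I[2,3]. HN layers by μ_θ (4 steps, strictly decreasing):
  μ^(1)=3; μ^(2)=1/2; μ^(3)=-1/3; μ^(4)=-2

((2, 0, 0); (1, 1, 0); (1, 1, 1); (0, 2, 1))


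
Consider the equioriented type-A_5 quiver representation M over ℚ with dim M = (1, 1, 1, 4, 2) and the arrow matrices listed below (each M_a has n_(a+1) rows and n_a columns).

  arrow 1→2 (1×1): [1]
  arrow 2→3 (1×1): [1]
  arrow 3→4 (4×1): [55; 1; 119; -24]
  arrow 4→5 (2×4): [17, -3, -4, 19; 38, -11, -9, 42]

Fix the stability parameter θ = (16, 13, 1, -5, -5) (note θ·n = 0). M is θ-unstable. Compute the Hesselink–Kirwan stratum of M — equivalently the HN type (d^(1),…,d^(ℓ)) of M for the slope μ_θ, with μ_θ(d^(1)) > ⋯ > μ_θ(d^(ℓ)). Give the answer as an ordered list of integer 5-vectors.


Via rank(M_{q-1}∘⋯∘M_p): M ≅ I[1,4], I[4,4], I[4,5]^2.
μ_θ-semistable layers: μ^(1)=25/4; μ^(2)=-5

((1, 1, 1, 1, 0); (0, 0, 0, 3, 2))


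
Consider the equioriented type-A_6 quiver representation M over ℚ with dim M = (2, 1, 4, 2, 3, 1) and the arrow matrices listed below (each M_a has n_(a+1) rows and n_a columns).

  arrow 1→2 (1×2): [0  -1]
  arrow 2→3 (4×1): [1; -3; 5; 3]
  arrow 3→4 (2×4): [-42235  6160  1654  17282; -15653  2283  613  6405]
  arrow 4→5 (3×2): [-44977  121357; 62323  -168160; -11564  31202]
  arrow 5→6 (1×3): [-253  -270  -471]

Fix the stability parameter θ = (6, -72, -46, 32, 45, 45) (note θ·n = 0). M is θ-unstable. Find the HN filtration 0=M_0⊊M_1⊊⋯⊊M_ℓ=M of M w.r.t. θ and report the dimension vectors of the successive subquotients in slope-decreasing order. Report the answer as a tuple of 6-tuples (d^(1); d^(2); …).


Interval decomposition of M: I[1,1], I[1,6], I[3,3]^2, I[3,5], I[5,5].
HN type (ℓ=5): μ^(1)=45; μ^(2)=32; μ^(3)=6; μ^(4)=-112/3; μ^(5)=-46

((0, 0, 0, 0, 3, 1); (0, 0, 0, 2, 0, 0); (1, 0, 0, 0, 0, 0); (1, 1, 1, 0, 0, 0); (0, 0, 3, 0, 0, 0))


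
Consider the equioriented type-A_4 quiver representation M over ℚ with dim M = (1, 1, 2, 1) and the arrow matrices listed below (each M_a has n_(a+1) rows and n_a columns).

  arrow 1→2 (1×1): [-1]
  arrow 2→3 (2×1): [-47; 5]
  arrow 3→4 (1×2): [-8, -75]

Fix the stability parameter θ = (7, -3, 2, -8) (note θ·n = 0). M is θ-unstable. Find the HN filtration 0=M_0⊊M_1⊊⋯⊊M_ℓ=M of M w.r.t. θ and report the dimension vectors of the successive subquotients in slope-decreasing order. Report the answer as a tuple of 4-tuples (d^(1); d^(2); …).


Barcode: M ≅ I[1,4], I[3,3]. HN layers by μ_θ (2 steps, strictly decreasing):
  μ^(1)=2; μ^(2)=-1/2

((0, 0, 1, 0); (1, 1, 1, 1))


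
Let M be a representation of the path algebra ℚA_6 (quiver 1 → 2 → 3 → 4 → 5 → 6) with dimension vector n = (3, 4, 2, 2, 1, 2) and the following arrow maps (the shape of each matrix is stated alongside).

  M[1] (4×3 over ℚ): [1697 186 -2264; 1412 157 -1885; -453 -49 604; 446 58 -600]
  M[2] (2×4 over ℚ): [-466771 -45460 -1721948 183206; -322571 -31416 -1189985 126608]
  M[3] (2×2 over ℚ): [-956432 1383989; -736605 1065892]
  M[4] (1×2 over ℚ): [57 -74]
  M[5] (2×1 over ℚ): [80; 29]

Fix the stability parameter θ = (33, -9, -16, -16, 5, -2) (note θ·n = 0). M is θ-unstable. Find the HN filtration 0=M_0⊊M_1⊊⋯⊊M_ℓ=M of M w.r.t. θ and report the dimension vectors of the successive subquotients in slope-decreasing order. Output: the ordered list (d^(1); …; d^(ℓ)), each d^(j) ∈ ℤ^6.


Interval decomposition of M: I[1,2], I[1,4], I[1,6], I[2,2], I[6,6].
HN type (ℓ=4): μ^(1)=12; μ^(2)=3/2; μ^(3)=-2; μ^(4)=-9

((1, 1, 0, 0, 0, 0); (0, 0, 0, 0, 1, 1); (2, 2, 2, 2, 0, 1); (0, 1, 0, 0, 0, 0))


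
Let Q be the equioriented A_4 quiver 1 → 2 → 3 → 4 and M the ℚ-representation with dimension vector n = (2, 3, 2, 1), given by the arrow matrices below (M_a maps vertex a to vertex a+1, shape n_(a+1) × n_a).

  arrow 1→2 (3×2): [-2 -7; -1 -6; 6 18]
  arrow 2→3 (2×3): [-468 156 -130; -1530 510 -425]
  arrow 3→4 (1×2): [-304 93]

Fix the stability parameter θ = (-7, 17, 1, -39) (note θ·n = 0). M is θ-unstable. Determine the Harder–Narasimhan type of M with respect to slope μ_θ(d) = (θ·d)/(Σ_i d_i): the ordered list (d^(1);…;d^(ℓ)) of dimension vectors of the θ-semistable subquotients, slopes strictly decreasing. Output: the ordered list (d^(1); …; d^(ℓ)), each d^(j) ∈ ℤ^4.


Via rank(M_{q-1}∘⋯∘M_p): M ≅ I[1,2]^2, I[2,4], I[3,3].
μ_θ-semistable layers: μ^(1)=17; μ^(2)=1; μ^(3)=-7

((0, 2, 0, 0); (0, 0, 1, 0); (2, 1, 1, 1))


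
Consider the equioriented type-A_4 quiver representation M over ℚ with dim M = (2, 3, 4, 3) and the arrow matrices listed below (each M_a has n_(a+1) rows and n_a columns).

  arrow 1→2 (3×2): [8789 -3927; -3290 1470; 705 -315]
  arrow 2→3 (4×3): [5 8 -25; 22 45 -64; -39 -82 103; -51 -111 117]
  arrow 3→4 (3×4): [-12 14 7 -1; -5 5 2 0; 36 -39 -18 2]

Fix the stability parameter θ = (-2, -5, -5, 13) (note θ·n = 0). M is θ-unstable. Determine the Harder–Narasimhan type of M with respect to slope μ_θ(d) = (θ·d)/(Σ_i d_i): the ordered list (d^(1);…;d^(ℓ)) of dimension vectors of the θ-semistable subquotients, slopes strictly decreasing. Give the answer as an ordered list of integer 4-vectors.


Barcode: M ≅ I[1,1], I[1,4], I[2,2], I[2,4], I[3,3], I[3,4]. HN layers by μ_θ (4 steps, strictly decreasing):
  μ^(1)=13; μ^(2)=-2; μ^(3)=-4; μ^(4)=-5

((0, 0, 0, 3); (1, 0, 0, 0); (1, 1, 1, 0); (0, 2, 3, 0))


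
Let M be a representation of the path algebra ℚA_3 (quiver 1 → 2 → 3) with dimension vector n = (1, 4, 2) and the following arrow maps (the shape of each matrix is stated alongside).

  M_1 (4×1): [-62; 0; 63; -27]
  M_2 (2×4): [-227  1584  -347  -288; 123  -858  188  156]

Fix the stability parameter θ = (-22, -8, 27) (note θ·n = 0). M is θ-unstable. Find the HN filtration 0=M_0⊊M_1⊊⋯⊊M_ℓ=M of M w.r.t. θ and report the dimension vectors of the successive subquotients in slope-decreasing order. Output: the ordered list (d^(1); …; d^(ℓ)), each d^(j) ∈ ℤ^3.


Interval decomposition of M: I[1,3], I[2,2]^2, I[2,3].
HN type (ℓ=3): μ^(1)=27; μ^(2)=-8; μ^(3)=-22

((0, 0, 2); (0, 4, 0); (1, 0, 0))


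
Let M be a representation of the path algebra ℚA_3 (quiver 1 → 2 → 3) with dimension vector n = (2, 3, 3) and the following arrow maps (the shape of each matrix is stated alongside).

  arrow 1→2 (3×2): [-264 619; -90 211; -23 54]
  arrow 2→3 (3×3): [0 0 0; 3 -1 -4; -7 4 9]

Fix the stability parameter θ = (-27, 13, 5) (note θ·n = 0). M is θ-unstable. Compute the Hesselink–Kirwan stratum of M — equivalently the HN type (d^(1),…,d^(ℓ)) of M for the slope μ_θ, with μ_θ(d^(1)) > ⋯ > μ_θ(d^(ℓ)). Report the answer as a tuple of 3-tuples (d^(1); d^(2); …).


Interval decomposition of M: I[1,2], I[1,3], I[2,3], I[3,3].
HN type (ℓ=4): μ^(1)=13; μ^(2)=9; μ^(3)=5; μ^(4)=-27

((0, 1, 0); (0, 2, 2); (0, 0, 1); (2, 0, 0))


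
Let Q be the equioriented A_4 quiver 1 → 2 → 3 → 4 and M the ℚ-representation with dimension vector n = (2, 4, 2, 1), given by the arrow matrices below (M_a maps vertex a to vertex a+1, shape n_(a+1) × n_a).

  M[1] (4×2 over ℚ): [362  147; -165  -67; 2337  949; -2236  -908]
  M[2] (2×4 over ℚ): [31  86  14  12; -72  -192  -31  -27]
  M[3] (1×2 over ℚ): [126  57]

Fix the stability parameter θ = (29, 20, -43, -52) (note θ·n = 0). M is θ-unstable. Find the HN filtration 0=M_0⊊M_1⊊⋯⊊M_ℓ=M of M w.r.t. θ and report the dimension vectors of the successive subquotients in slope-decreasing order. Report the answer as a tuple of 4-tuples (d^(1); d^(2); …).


Interval decomposition of M: I[1,3], I[1,4], I[2,2]^2.
HN type (ℓ=3): μ^(1)=20; μ^(2)=2; μ^(3)=-23/2

((0, 2, 0, 0); (1, 1, 1, 0); (1, 1, 1, 1))


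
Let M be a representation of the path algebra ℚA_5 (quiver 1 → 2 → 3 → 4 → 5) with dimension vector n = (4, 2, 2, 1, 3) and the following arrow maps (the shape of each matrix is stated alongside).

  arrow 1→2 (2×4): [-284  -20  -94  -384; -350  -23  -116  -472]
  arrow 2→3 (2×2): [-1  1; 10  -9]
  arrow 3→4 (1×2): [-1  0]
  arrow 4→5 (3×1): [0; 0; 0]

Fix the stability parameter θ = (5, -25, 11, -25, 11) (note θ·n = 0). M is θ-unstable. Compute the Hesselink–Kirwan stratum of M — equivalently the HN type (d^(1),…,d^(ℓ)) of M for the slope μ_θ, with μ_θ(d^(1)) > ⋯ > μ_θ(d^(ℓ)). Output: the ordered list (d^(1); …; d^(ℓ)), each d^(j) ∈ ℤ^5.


Interval decomposition of M: I[1,1]^2, I[1,3], I[1,4], I[5,5]^3.
HN type (ℓ=4): μ^(1)=11; μ^(2)=5; μ^(3)=-7; μ^(4)=-10

((0, 0, 1, 0, 3); (2, 0, 0, 0, 0); (0, 0, 1, 1, 0); (2, 2, 0, 0, 0))


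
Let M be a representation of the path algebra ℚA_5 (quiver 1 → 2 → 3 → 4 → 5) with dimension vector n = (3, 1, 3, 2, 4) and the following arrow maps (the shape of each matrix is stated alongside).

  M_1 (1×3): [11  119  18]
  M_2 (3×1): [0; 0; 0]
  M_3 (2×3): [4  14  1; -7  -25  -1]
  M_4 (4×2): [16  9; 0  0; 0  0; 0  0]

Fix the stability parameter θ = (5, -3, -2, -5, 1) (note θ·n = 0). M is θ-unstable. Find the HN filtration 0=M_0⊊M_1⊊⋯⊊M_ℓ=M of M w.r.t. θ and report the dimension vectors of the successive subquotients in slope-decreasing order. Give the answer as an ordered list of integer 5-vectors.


Interval decomposition of M: I[1,1]^2, I[1,2], I[3,3], I[3,4], I[3,5], I[5,5]^3.
HN type (ℓ=4): μ^(1)=5; μ^(2)=1; μ^(3)=-2; μ^(4)=-7/2

((2, 0, 0, 0, 0); (1, 1, 0, 0, 4); (0, 0, 1, 0, 0); (0, 0, 2, 2, 0))


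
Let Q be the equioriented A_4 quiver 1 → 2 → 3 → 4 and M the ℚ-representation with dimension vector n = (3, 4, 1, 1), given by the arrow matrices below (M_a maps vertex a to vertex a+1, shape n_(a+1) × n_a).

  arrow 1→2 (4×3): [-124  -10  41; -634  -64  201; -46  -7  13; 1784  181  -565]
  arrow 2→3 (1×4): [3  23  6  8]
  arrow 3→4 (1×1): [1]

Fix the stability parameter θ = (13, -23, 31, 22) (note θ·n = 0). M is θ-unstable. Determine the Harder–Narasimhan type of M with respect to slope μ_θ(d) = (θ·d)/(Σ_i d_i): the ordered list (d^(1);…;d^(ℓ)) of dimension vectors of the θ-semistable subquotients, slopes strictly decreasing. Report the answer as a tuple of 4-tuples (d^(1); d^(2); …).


Barcode: M ≅ I[1,2]^2, I[1,4], I[2,2]. HN layers by μ_θ (3 steps, strictly decreasing):
  μ^(1)=53/2; μ^(2)=-5; μ^(3)=-23

((0, 0, 1, 1); (3, 3, 0, 0); (0, 1, 0, 0))


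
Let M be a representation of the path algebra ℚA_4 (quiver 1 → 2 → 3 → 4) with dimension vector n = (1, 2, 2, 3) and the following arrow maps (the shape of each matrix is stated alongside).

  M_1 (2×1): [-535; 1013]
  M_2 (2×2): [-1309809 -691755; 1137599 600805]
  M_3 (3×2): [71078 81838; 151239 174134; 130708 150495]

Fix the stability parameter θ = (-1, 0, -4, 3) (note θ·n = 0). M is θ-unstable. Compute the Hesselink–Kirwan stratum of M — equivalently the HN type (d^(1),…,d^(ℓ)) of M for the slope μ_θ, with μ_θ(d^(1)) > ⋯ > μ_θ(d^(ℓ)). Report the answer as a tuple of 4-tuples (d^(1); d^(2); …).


Via rank(M_{q-1}∘⋯∘M_p): M ≅ I[1,2], I[2,4], I[3,4], I[4,4].
μ_θ-semistable layers: μ^(1)=3; μ^(2)=0; μ^(3)=-1; μ^(4)=-2; μ^(5)=-4

((0, 0, 0, 3); (0, 1, 0, 0); (1, 0, 0, 0); (0, 1, 1, 0); (0, 0, 1, 0))


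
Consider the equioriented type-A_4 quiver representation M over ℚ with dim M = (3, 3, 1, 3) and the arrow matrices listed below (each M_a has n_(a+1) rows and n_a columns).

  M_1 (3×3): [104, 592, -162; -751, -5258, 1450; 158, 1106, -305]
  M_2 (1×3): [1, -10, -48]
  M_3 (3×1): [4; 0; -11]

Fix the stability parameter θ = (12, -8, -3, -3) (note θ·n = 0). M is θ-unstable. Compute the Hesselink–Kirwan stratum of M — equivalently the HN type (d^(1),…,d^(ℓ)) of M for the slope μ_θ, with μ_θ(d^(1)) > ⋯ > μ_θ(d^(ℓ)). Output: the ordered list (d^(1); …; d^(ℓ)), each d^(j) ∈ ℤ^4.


Interval decomposition of M: I[1,2]^2, I[1,4], I[4,4]^2.
HN type (ℓ=3): μ^(1)=2; μ^(2)=-1/2; μ^(3)=-3

((2, 2, 0, 0); (1, 1, 1, 1); (0, 0, 0, 2))


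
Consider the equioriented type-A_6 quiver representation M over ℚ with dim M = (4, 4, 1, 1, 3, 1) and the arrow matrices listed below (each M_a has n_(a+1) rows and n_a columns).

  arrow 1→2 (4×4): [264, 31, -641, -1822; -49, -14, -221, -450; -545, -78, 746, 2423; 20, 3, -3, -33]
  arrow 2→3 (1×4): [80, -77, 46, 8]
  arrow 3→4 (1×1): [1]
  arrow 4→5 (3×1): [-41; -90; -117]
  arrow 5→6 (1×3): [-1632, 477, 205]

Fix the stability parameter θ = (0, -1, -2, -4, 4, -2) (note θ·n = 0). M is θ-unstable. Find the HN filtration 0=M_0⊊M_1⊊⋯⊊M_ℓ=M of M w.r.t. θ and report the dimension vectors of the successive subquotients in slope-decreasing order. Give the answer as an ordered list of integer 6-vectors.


Interval decomposition of M: I[1,2]^3, I[1,6], I[5,5]^2.
HN type (ℓ=4): μ^(1)=4; μ^(2)=1; μ^(3)=-1/2; μ^(4)=-7/4

((0, 0, 0, 0, 2, 0); (0, 0, 0, 0, 1, 1); (3, 3, 0, 0, 0, 0); (1, 1, 1, 1, 0, 0))


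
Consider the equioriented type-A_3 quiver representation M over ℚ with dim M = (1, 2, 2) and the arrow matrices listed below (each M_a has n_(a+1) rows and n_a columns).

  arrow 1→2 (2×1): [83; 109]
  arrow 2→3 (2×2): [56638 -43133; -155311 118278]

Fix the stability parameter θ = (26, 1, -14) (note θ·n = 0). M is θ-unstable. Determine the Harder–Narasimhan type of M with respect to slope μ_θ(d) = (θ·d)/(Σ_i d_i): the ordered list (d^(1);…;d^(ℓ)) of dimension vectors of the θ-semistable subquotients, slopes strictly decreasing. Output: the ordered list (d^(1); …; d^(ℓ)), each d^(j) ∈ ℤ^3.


Interval decomposition of M: I[1,3], I[2,3].
HN type (ℓ=2): μ^(1)=13/3; μ^(2)=-13/2

((1, 1, 1); (0, 1, 1))


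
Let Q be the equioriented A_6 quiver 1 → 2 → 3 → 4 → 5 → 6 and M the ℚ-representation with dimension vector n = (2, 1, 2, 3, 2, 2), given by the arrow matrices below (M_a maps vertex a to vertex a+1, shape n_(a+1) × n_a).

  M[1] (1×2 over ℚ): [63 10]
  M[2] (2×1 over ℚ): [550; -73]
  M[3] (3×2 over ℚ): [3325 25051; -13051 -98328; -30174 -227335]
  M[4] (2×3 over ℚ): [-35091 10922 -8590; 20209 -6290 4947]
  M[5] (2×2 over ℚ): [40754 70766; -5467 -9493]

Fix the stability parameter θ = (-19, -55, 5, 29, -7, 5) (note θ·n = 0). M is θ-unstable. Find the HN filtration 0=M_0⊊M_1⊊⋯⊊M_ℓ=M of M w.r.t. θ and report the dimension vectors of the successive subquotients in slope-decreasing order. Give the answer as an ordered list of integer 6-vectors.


Barcode: M ≅ I[1,1], I[1,6], I[3,5], I[4,4], I[6,6]. HN layers by μ_θ (6 steps, strictly decreasing):
  μ^(1)=29; μ^(2)=11; μ^(3)=9; μ^(4)=5; μ^(5)=-19; μ^(6)=-37

((0, 0, 0, 1, 0, 0); (0, 0, 0, 1, 1, 0); (0, 0, 0, 1, 1, 1); (0, 0, 2, 0, 0, 1); (1, 0, 0, 0, 0, 0); (1, 1, 0, 0, 0, 0))


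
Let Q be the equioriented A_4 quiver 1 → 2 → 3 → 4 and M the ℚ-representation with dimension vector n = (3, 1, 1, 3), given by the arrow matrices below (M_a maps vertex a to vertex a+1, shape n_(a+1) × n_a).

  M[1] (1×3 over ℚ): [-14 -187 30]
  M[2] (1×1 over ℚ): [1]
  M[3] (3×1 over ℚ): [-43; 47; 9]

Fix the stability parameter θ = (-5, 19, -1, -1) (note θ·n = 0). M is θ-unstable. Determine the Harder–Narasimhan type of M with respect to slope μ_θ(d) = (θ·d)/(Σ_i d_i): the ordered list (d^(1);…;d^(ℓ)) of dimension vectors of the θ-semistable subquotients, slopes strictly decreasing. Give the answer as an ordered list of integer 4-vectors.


Barcode: M ≅ I[1,1]^2, I[1,4], I[4,4]^2. HN layers by μ_θ (3 steps, strictly decreasing):
  μ^(1)=17/3; μ^(2)=-1; μ^(3)=-5

((0, 1, 1, 1); (0, 0, 0, 2); (3, 0, 0, 0))


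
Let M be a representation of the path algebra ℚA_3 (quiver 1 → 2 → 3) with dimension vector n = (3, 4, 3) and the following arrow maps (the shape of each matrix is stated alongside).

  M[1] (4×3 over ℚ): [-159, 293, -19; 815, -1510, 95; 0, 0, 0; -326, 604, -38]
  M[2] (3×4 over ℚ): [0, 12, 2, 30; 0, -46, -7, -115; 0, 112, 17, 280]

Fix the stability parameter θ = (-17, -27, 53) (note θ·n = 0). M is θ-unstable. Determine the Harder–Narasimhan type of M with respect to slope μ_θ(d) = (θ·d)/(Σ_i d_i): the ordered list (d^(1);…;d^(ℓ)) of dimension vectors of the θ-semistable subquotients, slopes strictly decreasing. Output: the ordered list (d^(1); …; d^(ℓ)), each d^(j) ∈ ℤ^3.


Barcode: M ≅ I[1,1], I[1,2]^2, I[2,3]^2, I[3,3]. HN layers by μ_θ (4 steps, strictly decreasing):
  μ^(1)=53; μ^(2)=-17; μ^(3)=-22; μ^(4)=-27

((0, 0, 3); (1, 0, 0); (2, 2, 0); (0, 2, 0))


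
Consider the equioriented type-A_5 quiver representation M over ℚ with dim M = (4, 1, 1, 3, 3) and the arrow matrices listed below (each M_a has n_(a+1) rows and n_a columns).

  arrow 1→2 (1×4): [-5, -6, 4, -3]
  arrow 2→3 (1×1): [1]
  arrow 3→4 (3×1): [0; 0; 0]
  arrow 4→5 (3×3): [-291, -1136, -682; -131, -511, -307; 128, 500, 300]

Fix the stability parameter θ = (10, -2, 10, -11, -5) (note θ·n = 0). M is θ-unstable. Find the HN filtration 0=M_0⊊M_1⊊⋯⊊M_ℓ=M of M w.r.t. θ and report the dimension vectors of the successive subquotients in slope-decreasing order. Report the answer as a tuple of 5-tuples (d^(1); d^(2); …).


Interval decomposition of M: I[1,1]^3, I[1,3], I[4,4], I[4,5]^2, I[5,5].
HN type (ℓ=4): μ^(1)=10; μ^(2)=4; μ^(3)=-5; μ^(4)=-11

((3, 0, 1, 0, 0); (1, 1, 0, 0, 0); (0, 0, 0, 0, 3); (0, 0, 0, 3, 0))


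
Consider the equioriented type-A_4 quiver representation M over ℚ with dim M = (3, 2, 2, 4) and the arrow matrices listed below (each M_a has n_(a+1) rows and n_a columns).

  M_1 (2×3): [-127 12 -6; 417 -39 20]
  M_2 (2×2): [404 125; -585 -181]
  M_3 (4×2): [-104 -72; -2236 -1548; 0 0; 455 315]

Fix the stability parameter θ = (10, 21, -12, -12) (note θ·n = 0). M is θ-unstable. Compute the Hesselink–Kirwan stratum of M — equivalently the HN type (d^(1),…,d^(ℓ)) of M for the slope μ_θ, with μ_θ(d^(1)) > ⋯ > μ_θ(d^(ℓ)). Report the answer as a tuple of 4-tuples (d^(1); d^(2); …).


Barcode: M ≅ I[1,1], I[1,3], I[1,4], I[4,4]^3. HN layers by μ_θ (4 steps, strictly decreasing):
  μ^(1)=10; μ^(2)=19/3; μ^(3)=7/4; μ^(4)=-12

((1, 0, 0, 0); (1, 1, 1, 0); (1, 1, 1, 1); (0, 0, 0, 3))


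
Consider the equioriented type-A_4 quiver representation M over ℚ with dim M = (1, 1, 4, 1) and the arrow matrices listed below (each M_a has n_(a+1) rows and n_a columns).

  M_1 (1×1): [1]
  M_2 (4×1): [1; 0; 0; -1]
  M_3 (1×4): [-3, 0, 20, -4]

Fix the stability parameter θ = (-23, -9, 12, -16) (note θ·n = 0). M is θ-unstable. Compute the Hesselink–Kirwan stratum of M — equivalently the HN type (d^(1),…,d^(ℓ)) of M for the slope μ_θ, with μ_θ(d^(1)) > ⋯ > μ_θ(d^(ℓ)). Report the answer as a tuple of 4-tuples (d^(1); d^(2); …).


Barcode: M ≅ I[1,4], I[3,3]^3. HN layers by μ_θ (4 steps, strictly decreasing):
  μ^(1)=12; μ^(2)=-2; μ^(3)=-9; μ^(4)=-23

((0, 0, 3, 0); (0, 0, 1, 1); (0, 1, 0, 0); (1, 0, 0, 0))


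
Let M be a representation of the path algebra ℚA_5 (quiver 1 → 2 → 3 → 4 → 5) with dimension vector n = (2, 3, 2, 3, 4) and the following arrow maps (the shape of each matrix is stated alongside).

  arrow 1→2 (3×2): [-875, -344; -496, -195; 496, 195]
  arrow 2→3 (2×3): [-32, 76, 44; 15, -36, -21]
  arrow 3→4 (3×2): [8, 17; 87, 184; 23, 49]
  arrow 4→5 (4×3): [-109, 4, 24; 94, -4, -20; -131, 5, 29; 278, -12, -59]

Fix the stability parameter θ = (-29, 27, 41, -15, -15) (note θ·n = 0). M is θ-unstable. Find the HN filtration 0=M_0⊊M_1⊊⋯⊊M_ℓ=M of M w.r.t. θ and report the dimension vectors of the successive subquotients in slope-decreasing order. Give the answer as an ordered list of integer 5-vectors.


Via rank(M_{q-1}∘⋯∘M_p): M ≅ I[1,2], I[1,5], I[2,5], I[4,5], I[5,5].
μ_θ-semistable layers: μ^(1)=27; μ^(2)=19/2; μ^(3)=-15; μ^(4)=-29

((0, 1, 0, 0, 0); (0, 2, 2, 2, 2); (0, 0, 0, 1, 2); (2, 0, 0, 0, 0))


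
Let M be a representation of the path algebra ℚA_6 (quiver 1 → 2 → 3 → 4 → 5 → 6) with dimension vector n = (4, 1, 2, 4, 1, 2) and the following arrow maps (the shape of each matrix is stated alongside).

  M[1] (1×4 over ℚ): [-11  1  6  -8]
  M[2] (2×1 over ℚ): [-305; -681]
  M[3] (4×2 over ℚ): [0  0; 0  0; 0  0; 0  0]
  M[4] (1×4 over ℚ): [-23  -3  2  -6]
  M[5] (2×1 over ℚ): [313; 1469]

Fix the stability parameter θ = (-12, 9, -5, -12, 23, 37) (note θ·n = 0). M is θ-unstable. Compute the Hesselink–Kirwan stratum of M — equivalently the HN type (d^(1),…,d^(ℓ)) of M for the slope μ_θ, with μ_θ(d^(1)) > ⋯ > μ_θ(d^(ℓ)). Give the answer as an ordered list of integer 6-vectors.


Interval decomposition of M: I[1,1]^3, I[1,3], I[3,3], I[4,4]^3, I[4,6], I[6,6].
HN type (ℓ=5): μ^(1)=37; μ^(2)=23; μ^(3)=2; μ^(4)=-5; μ^(5)=-12

((0, 0, 0, 0, 0, 2); (0, 0, 0, 0, 1, 0); (0, 1, 1, 0, 0, 0); (0, 0, 1, 0, 0, 0); (4, 0, 0, 4, 0, 0))


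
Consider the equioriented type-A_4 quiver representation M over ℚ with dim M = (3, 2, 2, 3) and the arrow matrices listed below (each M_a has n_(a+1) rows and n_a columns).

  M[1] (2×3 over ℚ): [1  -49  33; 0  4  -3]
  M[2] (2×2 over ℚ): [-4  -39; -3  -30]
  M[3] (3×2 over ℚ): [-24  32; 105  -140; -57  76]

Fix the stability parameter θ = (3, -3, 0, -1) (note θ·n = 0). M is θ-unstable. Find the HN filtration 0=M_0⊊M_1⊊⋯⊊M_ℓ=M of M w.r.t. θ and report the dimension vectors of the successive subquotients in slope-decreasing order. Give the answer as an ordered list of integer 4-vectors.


Via rank(M_{q-1}∘⋯∘M_p): M ≅ I[1,1], I[1,3], I[1,4], I[4,4]^2.
μ_θ-semistable layers: μ^(1)=3; μ^(2)=0; μ^(3)=-1/4; μ^(4)=-1

((1, 0, 0, 0); (1, 1, 1, 0); (1, 1, 1, 1); (0, 0, 0, 2))


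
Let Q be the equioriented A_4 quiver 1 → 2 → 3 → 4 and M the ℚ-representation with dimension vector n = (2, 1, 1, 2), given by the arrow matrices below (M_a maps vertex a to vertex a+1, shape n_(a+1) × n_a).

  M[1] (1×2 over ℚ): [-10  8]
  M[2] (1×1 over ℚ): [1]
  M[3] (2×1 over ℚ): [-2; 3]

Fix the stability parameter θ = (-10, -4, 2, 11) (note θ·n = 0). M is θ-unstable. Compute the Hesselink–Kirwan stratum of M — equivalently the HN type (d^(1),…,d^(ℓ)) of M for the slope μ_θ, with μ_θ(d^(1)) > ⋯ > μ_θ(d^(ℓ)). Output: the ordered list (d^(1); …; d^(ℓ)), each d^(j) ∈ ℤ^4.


Via rank(M_{q-1}∘⋯∘M_p): M ≅ I[1,1], I[1,4], I[4,4].
μ_θ-semistable layers: μ^(1)=11; μ^(2)=2; μ^(3)=-4; μ^(4)=-10

((0, 0, 0, 2); (0, 0, 1, 0); (0, 1, 0, 0); (2, 0, 0, 0))


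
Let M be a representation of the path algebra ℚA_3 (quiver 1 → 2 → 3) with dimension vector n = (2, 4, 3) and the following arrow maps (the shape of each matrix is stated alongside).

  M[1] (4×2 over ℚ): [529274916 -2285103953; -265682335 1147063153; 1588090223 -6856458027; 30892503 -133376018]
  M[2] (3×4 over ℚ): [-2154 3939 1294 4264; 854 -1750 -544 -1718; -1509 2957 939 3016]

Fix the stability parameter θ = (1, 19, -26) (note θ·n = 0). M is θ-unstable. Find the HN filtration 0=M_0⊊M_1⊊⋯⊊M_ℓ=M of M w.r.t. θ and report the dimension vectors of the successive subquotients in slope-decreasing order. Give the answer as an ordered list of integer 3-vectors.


Via rank(M_{q-1}∘⋯∘M_p): M ≅ I[1,3]^2, I[2,2], I[2,3].
μ_θ-semistable layers: μ^(1)=19; μ^(2)=-2; μ^(3)=-7/2

((0, 1, 0); (2, 2, 2); (0, 1, 1))


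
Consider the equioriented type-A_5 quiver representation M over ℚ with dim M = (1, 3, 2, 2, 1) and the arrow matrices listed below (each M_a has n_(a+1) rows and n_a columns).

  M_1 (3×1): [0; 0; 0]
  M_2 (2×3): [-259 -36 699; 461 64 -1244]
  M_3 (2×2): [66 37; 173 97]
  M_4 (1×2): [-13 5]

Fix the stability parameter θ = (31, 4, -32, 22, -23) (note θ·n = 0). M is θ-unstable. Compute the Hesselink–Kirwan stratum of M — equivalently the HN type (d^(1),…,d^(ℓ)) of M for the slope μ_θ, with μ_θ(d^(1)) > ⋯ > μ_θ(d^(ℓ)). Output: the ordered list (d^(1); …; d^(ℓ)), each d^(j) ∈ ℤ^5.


Barcode: M ≅ I[1,1], I[2,2], I[2,4], I[2,5]. HN layers by μ_θ (5 steps, strictly decreasing):
  μ^(1)=31; μ^(2)=22; μ^(3)=4; μ^(4)=-1/2; μ^(5)=-14

((1, 0, 0, 0, 0); (0, 0, 0, 1, 0); (0, 1, 0, 0, 0); (0, 0, 0, 1, 1); (0, 2, 2, 0, 0))


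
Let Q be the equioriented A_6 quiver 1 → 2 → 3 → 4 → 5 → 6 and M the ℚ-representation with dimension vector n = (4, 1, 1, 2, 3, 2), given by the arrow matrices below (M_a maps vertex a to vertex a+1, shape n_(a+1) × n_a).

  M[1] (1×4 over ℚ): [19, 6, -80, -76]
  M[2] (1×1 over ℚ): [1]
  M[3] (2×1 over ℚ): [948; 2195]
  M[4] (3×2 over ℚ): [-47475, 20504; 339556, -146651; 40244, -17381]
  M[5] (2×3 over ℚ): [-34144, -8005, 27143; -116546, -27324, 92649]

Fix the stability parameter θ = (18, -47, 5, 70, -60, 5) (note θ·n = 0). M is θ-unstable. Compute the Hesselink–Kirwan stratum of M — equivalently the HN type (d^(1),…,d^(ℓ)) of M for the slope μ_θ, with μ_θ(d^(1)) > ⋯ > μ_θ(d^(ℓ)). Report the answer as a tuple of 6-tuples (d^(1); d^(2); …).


Interval decomposition of M: I[1,1]^3, I[1,6], I[4,5], I[5,6].
HN type (ℓ=4): μ^(1)=18; μ^(2)=5; μ^(3)=-29/2; μ^(4)=-60

((3, 0, 0, 0, 0, 0); (0, 0, 1, 2, 2, 2); (1, 1, 0, 0, 0, 0); (0, 0, 0, 0, 1, 0))


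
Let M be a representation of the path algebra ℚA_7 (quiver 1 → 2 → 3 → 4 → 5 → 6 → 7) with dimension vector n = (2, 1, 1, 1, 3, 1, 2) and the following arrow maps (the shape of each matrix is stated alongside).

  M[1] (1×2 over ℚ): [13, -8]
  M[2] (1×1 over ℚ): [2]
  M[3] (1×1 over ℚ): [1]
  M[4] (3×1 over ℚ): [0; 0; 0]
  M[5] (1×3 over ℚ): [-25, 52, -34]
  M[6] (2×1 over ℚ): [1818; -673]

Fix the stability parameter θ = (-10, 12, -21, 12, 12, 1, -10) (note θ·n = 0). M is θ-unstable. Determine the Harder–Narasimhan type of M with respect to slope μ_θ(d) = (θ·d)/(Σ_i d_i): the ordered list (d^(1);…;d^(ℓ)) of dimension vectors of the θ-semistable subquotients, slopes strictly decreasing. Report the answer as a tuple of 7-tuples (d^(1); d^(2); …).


Interval decomposition of M: I[1,1], I[1,4], I[5,5]^2, I[5,7], I[7,7].
HN type (ℓ=4): μ^(1)=12; μ^(2)=1; μ^(3)=-9/2; μ^(4)=-10

((0, 0, 0, 1, 2, 0, 0); (0, 0, 0, 0, 1, 1, 1); (0, 1, 1, 0, 0, 0, 0); (2, 0, 0, 0, 0, 0, 1))


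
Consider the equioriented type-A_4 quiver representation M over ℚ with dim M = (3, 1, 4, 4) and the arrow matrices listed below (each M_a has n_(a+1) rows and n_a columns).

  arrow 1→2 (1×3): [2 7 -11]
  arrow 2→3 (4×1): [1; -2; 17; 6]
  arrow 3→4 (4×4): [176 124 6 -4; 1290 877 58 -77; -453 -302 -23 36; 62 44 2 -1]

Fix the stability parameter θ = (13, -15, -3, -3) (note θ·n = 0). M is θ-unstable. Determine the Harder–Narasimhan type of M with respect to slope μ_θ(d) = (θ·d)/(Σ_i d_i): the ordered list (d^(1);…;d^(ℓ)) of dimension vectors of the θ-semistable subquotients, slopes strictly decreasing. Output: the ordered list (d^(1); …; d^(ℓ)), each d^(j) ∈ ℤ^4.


Via rank(M_{q-1}∘⋯∘M_p): M ≅ I[1,1]^2, I[1,4], I[3,4]^3.
μ_θ-semistable layers: μ^(1)=13; μ^(2)=-2; μ^(3)=-3

((2, 0, 0, 0); (1, 1, 1, 1); (0, 0, 3, 3))


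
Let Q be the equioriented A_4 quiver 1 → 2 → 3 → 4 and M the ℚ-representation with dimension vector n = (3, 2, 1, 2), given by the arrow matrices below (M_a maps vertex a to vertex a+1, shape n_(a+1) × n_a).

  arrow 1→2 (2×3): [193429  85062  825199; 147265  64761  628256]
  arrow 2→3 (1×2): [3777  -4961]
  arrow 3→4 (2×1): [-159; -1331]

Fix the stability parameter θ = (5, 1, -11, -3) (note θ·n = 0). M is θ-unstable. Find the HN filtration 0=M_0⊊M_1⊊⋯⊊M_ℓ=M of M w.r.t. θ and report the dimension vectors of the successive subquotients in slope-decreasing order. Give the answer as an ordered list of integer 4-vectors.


Interval decomposition of M: I[1,1], I[1,2], I[1,4], I[4,4].
HN type (ℓ=4): μ^(1)=5; μ^(2)=3; μ^(3)=-2; μ^(4)=-3

((1, 0, 0, 0); (1, 1, 0, 0); (1, 1, 1, 1); (0, 0, 0, 1))


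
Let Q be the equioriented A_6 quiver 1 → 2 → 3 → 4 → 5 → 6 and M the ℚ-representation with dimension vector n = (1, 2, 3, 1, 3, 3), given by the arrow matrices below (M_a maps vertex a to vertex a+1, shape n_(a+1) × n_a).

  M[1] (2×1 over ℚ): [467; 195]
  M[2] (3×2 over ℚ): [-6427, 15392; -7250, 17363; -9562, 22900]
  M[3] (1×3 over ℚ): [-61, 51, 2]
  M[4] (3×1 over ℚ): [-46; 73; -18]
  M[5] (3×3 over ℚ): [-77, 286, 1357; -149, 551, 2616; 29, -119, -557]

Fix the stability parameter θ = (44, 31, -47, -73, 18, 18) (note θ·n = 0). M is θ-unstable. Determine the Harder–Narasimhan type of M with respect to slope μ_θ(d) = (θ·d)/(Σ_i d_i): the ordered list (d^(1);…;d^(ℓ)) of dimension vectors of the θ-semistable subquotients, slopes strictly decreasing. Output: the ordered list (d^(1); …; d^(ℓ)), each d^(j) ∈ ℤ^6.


Barcode: M ≅ I[1,6], I[2,3], I[3,3], I[5,6]^2. HN layers by μ_θ (4 steps, strictly decreasing):
  μ^(1)=18; μ^(2)=-8; μ^(3)=-45/4; μ^(4)=-47

((0, 0, 0, 0, 3, 3); (0, 1, 1, 0, 0, 0); (1, 1, 1, 1, 0, 0); (0, 0, 1, 0, 0, 0))


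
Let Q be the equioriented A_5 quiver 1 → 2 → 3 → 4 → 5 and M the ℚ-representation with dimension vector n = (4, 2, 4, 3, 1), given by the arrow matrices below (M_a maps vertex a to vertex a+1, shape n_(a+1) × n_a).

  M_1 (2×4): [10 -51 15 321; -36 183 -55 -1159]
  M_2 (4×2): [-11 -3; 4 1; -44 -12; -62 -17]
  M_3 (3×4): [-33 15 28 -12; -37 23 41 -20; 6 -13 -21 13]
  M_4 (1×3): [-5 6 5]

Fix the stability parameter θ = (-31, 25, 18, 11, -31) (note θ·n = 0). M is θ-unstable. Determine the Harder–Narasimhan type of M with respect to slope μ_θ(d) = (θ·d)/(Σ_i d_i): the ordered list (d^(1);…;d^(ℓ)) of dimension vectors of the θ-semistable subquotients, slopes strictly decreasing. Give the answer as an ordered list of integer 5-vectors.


Via rank(M_{q-1}∘⋯∘M_p): M ≅ I[1,1]^2, I[1,3], I[1,5], I[3,4]^2.
μ_θ-semistable layers: μ^(1)=43/2; μ^(2)=29/2; μ^(3)=23/4; μ^(4)=-31

((0, 1, 1, 0, 0); (0, 0, 2, 2, 0); (0, 1, 1, 1, 1); (4, 0, 0, 0, 0))


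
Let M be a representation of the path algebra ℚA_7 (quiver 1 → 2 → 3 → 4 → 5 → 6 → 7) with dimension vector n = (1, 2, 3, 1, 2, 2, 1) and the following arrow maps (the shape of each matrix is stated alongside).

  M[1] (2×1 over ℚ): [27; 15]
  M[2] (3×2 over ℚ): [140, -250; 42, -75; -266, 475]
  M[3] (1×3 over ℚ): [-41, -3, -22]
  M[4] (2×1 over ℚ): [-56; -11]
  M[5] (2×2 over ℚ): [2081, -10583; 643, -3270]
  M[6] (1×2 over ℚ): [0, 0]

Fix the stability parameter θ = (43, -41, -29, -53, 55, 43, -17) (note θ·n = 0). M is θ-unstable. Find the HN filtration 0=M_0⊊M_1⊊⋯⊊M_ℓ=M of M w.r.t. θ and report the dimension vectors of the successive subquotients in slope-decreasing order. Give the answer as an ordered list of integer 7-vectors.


Interval decomposition of M: I[1,6], I[2,2], I[3,3]^2, I[5,6], I[7,7].
HN type (ℓ=5): μ^(1)=49; μ^(2)=-17; μ^(3)=-20; μ^(4)=-29; μ^(5)=-41

((0, 0, 0, 0, 2, 2, 0); (0, 0, 0, 0, 0, 0, 1); (1, 1, 1, 1, 0, 0, 0); (0, 0, 2, 0, 0, 0, 0); (0, 1, 0, 0, 0, 0, 0))


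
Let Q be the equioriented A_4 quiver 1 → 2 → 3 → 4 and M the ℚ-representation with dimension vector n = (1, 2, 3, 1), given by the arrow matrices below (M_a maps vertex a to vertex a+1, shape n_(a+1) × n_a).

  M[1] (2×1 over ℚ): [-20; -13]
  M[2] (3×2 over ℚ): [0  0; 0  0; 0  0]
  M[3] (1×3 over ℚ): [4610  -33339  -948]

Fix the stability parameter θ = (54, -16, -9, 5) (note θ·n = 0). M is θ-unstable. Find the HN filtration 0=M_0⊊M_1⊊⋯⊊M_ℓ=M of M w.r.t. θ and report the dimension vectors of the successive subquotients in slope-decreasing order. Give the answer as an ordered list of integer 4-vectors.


Barcode: M ≅ I[1,2], I[2,2], I[3,3]^2, I[3,4]. HN layers by μ_θ (4 steps, strictly decreasing):
  μ^(1)=19; μ^(2)=5; μ^(3)=-9; μ^(4)=-16

((1, 1, 0, 0); (0, 0, 0, 1); (0, 0, 3, 0); (0, 1, 0, 0))


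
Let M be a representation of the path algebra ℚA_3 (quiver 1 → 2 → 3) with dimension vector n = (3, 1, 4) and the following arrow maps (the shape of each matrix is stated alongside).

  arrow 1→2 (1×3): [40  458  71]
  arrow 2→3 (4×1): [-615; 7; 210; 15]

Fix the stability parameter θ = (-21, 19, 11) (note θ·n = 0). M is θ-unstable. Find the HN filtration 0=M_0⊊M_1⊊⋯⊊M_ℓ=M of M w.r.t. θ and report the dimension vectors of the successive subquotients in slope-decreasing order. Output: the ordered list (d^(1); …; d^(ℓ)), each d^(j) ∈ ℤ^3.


Via rank(M_{q-1}∘⋯∘M_p): M ≅ I[1,1]^2, I[1,3], I[3,3]^3.
μ_θ-semistable layers: μ^(1)=15; μ^(2)=11; μ^(3)=-21

((0, 1, 1); (0, 0, 3); (3, 0, 0))


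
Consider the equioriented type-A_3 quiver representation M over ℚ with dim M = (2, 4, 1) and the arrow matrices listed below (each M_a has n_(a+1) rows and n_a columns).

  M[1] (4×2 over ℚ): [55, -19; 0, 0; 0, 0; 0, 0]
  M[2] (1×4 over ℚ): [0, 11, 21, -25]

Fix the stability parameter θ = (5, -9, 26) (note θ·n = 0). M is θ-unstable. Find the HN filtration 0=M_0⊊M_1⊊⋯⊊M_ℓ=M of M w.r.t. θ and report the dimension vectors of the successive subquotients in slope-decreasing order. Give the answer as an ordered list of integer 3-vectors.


Interval decomposition of M: I[1,1], I[1,2], I[2,2]^2, I[2,3].
HN type (ℓ=4): μ^(1)=26; μ^(2)=5; μ^(3)=-2; μ^(4)=-9

((0, 0, 1); (1, 0, 0); (1, 1, 0); (0, 3, 0))


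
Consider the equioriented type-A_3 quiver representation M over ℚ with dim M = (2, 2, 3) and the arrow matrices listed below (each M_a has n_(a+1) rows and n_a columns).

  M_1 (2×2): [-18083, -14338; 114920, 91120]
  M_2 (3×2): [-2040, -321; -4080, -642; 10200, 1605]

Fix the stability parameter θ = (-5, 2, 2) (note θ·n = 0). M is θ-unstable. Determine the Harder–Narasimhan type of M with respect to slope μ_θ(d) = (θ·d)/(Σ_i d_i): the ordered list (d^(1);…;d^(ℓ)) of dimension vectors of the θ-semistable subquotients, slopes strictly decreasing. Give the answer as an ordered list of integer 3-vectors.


Interval decomposition of M: I[1,1], I[1,2], I[2,3], I[3,3]^2.
HN type (ℓ=2): μ^(1)=2; μ^(2)=-5

((0, 2, 3); (2, 0, 0))


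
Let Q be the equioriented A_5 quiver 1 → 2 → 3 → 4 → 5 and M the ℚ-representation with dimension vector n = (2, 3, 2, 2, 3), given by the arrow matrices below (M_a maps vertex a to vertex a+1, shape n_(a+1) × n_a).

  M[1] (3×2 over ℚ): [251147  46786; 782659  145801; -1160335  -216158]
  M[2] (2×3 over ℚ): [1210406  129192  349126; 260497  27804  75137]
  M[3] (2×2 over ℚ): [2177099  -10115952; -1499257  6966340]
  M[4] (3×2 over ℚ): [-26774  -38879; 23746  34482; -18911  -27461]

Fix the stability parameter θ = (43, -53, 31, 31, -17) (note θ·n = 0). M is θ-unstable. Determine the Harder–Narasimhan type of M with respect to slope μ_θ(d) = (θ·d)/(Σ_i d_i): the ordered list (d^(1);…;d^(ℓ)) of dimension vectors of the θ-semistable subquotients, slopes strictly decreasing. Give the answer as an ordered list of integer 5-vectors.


Via rank(M_{q-1}∘⋯∘M_p): M ≅ I[1,2]^2, I[2,5], I[3,5], I[5,5].
μ_θ-semistable layers: μ^(1)=15; μ^(2)=-5; μ^(3)=-17; μ^(4)=-53

((0, 0, 2, 2, 2); (2, 2, 0, 0, 0); (0, 0, 0, 0, 1); (0, 1, 0, 0, 0))


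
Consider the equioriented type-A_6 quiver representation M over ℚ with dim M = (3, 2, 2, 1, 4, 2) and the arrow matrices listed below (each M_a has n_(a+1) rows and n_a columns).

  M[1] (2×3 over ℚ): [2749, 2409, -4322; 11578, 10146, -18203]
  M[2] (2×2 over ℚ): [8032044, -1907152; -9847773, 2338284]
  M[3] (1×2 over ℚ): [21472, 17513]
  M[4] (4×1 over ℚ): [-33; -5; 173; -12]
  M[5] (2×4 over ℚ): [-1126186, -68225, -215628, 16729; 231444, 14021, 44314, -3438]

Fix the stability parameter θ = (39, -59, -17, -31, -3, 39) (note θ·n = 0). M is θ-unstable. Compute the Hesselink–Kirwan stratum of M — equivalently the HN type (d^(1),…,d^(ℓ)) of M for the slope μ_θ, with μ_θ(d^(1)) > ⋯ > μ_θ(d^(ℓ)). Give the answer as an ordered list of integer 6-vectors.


Barcode: M ≅ I[1,1], I[1,2], I[1,6], I[3,3], I[5,5]^2, I[5,6]. HN layers by μ_θ (4 steps, strictly decreasing):
  μ^(1)=39; μ^(2)=-3; μ^(3)=-10; μ^(4)=-17

((1, 0, 0, 0, 0, 2); (0, 0, 0, 0, 4, 0); (1, 1, 0, 0, 0, 0); (1, 1, 2, 1, 0, 0))


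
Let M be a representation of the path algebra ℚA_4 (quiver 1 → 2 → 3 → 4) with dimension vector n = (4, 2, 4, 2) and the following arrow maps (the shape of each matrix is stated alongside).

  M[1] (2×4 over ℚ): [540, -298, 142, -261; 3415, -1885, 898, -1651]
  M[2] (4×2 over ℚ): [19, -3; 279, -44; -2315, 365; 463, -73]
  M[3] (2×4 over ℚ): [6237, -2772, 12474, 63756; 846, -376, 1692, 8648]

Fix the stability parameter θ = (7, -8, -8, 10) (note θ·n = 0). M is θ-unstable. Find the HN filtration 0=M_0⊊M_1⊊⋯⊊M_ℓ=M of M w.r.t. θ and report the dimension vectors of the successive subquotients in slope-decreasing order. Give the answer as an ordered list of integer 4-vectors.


Barcode: M ≅ I[1,1]^2, I[1,3], I[1,4], I[3,3]^2, I[4,4]. HN layers by μ_θ (4 steps, strictly decreasing):
  μ^(1)=10; μ^(2)=7; μ^(3)=-3; μ^(4)=-8

((0, 0, 0, 2); (2, 0, 0, 0); (2, 2, 2, 0); (0, 0, 2, 0))


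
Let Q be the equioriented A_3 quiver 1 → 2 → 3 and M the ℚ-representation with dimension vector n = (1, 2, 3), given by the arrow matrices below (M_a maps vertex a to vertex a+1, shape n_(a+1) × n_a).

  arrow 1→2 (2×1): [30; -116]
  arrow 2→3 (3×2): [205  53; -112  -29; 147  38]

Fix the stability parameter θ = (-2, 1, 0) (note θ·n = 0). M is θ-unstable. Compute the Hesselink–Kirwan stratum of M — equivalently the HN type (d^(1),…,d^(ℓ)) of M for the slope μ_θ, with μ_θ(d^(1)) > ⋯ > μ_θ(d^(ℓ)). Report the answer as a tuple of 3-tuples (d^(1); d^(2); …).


Interval decomposition of M: I[1,3], I[2,3], I[3,3].
HN type (ℓ=3): μ^(1)=1/2; μ^(2)=0; μ^(3)=-2

((0, 2, 2); (0, 0, 1); (1, 0, 0))
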